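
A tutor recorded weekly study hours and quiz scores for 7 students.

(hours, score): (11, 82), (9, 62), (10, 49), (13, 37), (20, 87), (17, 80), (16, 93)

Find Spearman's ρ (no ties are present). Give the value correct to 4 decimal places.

Rank hours: 3, 1, 2, 4, 7, 6, 5
Rank score: 5, 3, 2, 1, 6, 4, 7
d = rank(hours) − rank(score): -2, -2, 0, 3, 1, 2, -2; Σd² = 26
ρ = 1 − 6Σd² / [n(n²−1)] = 1 − 6×26 / (7×48) = 1 − 156/336 ≈ 0.5357

0.5357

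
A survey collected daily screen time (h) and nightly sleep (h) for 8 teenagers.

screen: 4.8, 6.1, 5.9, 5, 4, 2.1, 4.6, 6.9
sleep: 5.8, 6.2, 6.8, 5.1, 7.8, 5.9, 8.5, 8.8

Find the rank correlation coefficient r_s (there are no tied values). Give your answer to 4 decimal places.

0.2143

Rank screen: 4, 7, 6, 5, 2, 1, 3, 8
Rank sleep: 2, 4, 5, 1, 6, 3, 7, 8
d = rank(screen) − rank(sleep): 2, 3, 1, 4, -4, -2, -4, 0; Σd² = 66
ρ = 1 − 6Σd² / [n(n²−1)] = 1 − 6×66 / (8×63) = 1 − 396/504 ≈ 0.2143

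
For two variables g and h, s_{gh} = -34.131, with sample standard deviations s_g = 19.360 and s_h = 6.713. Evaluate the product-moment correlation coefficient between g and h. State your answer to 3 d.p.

r = Cov(g,h) / (s_g · s_h) = -34.131 / (19.360 × 6.713)
  = -34.131 / 129.9637 ≈ -0.263

-0.263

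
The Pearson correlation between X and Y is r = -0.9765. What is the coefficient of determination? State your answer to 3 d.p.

0.954

r² = (-0.9765)² = 0.954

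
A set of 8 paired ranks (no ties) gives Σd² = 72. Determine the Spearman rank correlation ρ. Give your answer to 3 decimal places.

0.143

ρ = 1 − 6Σd² / [n(n²−1)] = 1 − 6×72 / (8×63)
  = 1 − 432/504 = 1 − 0.8571 ≈ 0.143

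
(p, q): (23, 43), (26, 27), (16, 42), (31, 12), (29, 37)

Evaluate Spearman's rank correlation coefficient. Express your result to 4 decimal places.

Rank p: 2, 3, 1, 5, 4
Rank q: 5, 2, 4, 1, 3
d = rank(p) − rank(q): -3, 1, -3, 4, 1; Σd² = 36
ρ = 1 − 6Σd² / [n(n²−1)] = 1 − 6×36 / (5×24) = 1 − 216/120 ≈ -0.8000

-0.8000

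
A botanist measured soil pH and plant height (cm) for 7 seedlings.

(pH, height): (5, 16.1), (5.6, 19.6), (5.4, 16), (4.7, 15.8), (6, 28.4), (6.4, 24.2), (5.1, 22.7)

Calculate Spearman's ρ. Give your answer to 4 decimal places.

Rank pH: 2, 5, 4, 1, 6, 7, 3
Rank height: 3, 4, 2, 1, 7, 6, 5
d = rank(pH) − rank(height): -1, 1, 2, 0, -1, 1, -2; Σd² = 12
ρ = 1 − 6Σd² / [n(n²−1)] = 1 − 6×12 / (7×48) = 1 − 72/336 ≈ 0.7857

0.7857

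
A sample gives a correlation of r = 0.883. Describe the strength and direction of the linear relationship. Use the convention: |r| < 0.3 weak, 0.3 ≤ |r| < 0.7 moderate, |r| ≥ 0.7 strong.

strong positive

r = 0.883 > 0 so the relationship is positive.
|r| = 0.883, which falls in the strong range.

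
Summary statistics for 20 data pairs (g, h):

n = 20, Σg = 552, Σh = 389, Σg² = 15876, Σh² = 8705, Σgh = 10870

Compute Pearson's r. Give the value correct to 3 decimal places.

r = (nΣgh − ΣgΣh) / √[(nΣg² − (Σg)²)(nΣh² − (Σh)²)]
Numerator: 20×10870 − 552×389 = 2672
Denominator: √[(317520 − 304704)(174100 − 151321)] = √[12816 × 22779] = 17086.1249
r = 2672 / 17086.1249 ≈ 0.156

0.156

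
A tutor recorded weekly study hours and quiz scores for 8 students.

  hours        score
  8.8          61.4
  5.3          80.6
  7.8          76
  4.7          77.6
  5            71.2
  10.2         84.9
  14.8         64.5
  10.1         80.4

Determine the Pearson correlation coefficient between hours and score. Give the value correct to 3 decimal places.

n = 8, Σx = 66.7, Σy = 596.6, Σx² = 638.55, Σy² = 44965.94, Σxy = 4913.64
nΣxy − ΣxΣy = 39309.12 − 39793.22 = -484.1
nΣx² − (Σx)² = 5108.4 − 4448.89 = 659.51; nΣy² − (Σy)² = 359727.52 − 355931.56 = 3795.96
r = -484.1 / √(659.51 × 3795.96) = -484.1 / 1582.2369 ≈ -0.306

-0.306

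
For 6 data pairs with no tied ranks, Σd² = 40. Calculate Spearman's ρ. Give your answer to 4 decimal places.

ρ = 1 − 6Σd² / [n(n²−1)] = 1 − 6×40 / (6×35)
  = 1 − 240/210 = 1 − 1.14286 ≈ -0.1429

-0.1429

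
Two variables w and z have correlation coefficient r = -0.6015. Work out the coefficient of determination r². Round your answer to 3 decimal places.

r² = (-0.6015)² = 0.362

0.362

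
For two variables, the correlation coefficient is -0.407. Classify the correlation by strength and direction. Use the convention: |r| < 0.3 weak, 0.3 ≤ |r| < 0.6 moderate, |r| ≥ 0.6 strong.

moderate negative

r = -0.407 < 0 so the relationship is negative.
|r| = 0.407, which falls in the moderate range.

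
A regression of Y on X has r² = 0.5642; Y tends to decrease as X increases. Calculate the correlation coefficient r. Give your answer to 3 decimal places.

|r| = √0.5642 = 0.751
The association is negative, so r = −0.751.

-0.751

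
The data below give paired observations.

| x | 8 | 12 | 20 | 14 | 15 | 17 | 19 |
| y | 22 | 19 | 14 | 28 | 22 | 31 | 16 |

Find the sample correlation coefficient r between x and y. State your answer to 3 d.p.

-0.281

n = 7, Σx = 105, Σy = 152, Σx² = 1679, Σy² = 3526, Σxy = 2237
nΣxy − ΣxΣy = 15659 − 15960 = -301
nΣx² − (Σx)² = 11753 − 11025 = 728; nΣy² − (Σy)² = 24682 − 23104 = 1578
r = -301 / √(728 × 1578) = -301 / 1071.8134 ≈ -0.281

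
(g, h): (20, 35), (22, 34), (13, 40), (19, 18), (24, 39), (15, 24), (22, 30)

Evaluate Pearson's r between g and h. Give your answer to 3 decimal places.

n = 7, Σg = 135, Σh = 220, Σg² = 2699, Σh² = 7302, Σgh = 4266
nΣgh − ΣgΣh = 29862 − 29700 = 162
nΣg² − (Σg)² = 18893 − 18225 = 668; nΣh² − (Σh)² = 51114 − 48400 = 2714
r = 162 / √(668 × 2714) = 162 / 1346.4591 ≈ 0.120

0.120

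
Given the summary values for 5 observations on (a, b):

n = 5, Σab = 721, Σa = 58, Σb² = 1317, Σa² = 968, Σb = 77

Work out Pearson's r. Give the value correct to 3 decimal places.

-0.875

r = (nΣab − ΣaΣb) / √[(nΣa² − (Σa)²)(nΣb² − (Σb)²)]
Numerator: 5×721 − 58×77 = -861
Denominator: √[(4840 − 3364)(6585 − 5929)] = √[1476 × 656] = 984.0000
r = -861 / 984.0000 ≈ -0.875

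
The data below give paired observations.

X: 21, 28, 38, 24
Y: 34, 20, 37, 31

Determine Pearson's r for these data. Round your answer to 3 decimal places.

0.234

n = 4, ΣX = 111, ΣY = 122, ΣX² = 3245, ΣY² = 3886, ΣXY = 3424
nΣXY − ΣXΣY = 13696 − 13542 = 154
nΣX² − (ΣX)² = 12980 − 12321 = 659; nΣY² − (ΣY)² = 15544 − 14884 = 660
r = 154 / √(659 × 660) = 154 / 659.4998 ≈ 0.234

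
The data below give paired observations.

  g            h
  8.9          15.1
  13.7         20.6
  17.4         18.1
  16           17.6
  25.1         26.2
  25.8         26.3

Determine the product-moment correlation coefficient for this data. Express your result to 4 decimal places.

n = 6, Σg = 106.9, Σh = 123.9, Σg² = 2121.31, Σh² = 2667.87, Σgh = 2349.31
nΣgh − ΣgΣh = 14095.86 − 13244.91 = 850.95
nΣg² − (Σg)² = 12727.86 − 11427.61 = 1300.25; nΣh² − (Σh)² = 16007.22 − 15351.21 = 656.01
r = 850.95 / √(1300.25 × 656.01) = 850.95 / 923.5675 ≈ 0.9214

0.9214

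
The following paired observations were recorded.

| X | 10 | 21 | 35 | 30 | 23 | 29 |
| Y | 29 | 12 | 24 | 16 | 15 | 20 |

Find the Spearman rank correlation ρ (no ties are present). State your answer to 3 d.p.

Rank X: 1, 2, 6, 5, 3, 4
Rank Y: 6, 1, 5, 3, 2, 4
d = rank(X) − rank(Y): -5, 1, 1, 2, 1, 0; Σd² = 32
ρ = 1 − 6Σd² / [n(n²−1)] = 1 − 6×32 / (6×35) = 1 − 192/210 ≈ 0.086

0.086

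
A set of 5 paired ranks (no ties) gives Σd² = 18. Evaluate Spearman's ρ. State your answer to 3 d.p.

0.100

ρ = 1 − 6Σd² / [n(n²−1)] = 1 − 6×18 / (5×24)
  = 1 − 108/120 = 1 − 0.9000 ≈ 0.100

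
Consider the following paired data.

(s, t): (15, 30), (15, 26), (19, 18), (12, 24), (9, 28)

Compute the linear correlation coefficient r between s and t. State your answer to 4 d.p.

n = 5, Σs = 70, Σt = 126, Σs² = 1036, Σt² = 3260, Σst = 1722
nΣst − ΣsΣt = 8610 − 8820 = -210
nΣs² − (Σs)² = 5180 − 4900 = 280; nΣt² − (Σt)² = 16300 − 15876 = 424
r = -210 / √(280 × 424) = -210 / 344.5577 ≈ -0.6095

-0.6095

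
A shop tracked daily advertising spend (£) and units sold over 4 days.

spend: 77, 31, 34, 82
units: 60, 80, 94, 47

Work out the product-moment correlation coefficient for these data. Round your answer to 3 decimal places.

-0.931

n = 4, Σx = 224, Σy = 281, Σx² = 14770, Σy² = 21045, Σxy = 14150
nΣxy − ΣxΣy = 56600 − 62944 = -6344
nΣx² − (Σx)² = 59080 − 50176 = 8904; nΣy² − (Σy)² = 84180 − 78961 = 5219
r = -6344 / √(8904 × 5219) = -6344 / 6816.8890 ≈ -0.931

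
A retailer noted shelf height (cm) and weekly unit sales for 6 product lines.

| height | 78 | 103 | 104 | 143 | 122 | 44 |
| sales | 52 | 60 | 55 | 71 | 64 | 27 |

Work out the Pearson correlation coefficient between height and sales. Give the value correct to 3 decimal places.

0.965

n = 6, Σx = 594, Σy = 329, Σx² = 64778, Σy² = 19195, Σxy = 35105
nΣxy − ΣxΣy = 210630 − 195426 = 15204
nΣx² − (Σx)² = 388668 − 352836 = 35832; nΣy² − (Σy)² = 115170 − 108241 = 6929
r = 15204 / √(35832 × 6929) = 15204 / 15756.9010 ≈ 0.965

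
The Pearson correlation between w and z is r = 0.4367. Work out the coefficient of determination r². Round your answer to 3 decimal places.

0.191

r² = (0.4367)² = 0.191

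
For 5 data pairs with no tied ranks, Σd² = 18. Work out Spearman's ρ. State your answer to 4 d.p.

0.1000

ρ = 1 − 6Σd² / [n(n²−1)] = 1 − 6×18 / (5×24)
  = 1 − 108/120 = 1 − 0.90000 ≈ 0.1000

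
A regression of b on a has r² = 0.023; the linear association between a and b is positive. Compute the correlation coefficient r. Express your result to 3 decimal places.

0.152

|r| = √0.023 = 0.152
The association is positive, so r = 0.152.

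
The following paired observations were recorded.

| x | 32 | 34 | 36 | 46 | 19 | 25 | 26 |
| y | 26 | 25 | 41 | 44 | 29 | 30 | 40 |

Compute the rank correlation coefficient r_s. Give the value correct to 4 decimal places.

Rank x: 4, 5, 6, 7, 1, 2, 3
Rank y: 2, 1, 6, 7, 3, 4, 5
d = rank(x) − rank(y): 2, 4, 0, 0, -2, -2, -2; Σd² = 32
ρ = 1 − 6Σd² / [n(n²−1)] = 1 − 6×32 / (7×48) = 1 − 192/336 ≈ 0.4286

0.4286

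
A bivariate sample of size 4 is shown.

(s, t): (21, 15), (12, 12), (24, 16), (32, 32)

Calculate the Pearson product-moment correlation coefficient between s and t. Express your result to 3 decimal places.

0.889

n = 4, Σs = 89, Σt = 75, Σs² = 2185, Σt² = 1649, Σst = 1867
nΣst − ΣsΣt = 7468 − 6675 = 793
nΣs² − (Σs)² = 8740 − 7921 = 819; nΣt² − (Σt)² = 6596 − 5625 = 971
r = 793 / √(819 × 971) = 793 / 891.7673 ≈ 0.889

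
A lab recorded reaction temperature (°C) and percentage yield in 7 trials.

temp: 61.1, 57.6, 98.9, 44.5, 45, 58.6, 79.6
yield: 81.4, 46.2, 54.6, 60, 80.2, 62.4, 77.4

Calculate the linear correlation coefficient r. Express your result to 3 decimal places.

n = 7, Σx = 445.3, Σy = 462.2, Σx² = 30607.55, Σy² = 31658.12, Σxy = 29131.28
nΣxy − ΣxΣy = 203918.96 − 205817.66 = -1898.7
nΣx² − (Σx)² = 214252.85 − 198292.09 = 15960.76; nΣy² − (Σy)² = 221606.84 − 213628.84 = 7978
r = -1898.7 / √(15960.76 × 7978) = -1898.7 / 11284.2786 ≈ -0.168

-0.168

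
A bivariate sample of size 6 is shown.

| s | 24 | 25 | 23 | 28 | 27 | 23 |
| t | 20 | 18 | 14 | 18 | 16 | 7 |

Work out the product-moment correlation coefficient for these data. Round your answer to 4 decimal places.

0.4935

n = 6, Σs = 150, Σt = 93, Σs² = 3772, Σt² = 1549, Σst = 2349
nΣst − ΣsΣt = 14094 − 13950 = 144
nΣs² − (Σs)² = 22632 − 22500 = 132; nΣt² − (Σt)² = 9294 − 8649 = 645
r = 144 / √(132 × 645) = 144 / 291.7876 ≈ 0.4935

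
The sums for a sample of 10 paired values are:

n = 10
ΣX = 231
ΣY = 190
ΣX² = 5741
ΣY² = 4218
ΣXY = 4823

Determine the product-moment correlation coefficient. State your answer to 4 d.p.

0.8747

r = (nΣXY − ΣXΣY) / √[(nΣX² − (ΣX)²)(nΣY² − (ΣY)²)]
Numerator: 10×4823 − 231×190 = 4340
Denominator: √[(57410 − 53361)(42180 − 36100)] = √[4049 × 6080] = 4961.6449
r = 4340 / 4961.6449 ≈ 0.8747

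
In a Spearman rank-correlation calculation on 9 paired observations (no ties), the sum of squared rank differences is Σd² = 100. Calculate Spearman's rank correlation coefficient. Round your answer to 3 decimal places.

0.167

ρ = 1 − 6Σd² / [n(n²−1)] = 1 − 6×100 / (9×80)
  = 1 − 600/720 = 1 − 0.8333 ≈ 0.167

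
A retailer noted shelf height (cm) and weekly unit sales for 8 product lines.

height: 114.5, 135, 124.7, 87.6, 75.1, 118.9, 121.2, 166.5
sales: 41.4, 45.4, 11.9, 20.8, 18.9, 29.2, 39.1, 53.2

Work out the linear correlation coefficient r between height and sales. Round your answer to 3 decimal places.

0.708

n = 8, Σx = 943.5, Σy = 259.9, Σx² = 116748.01, Σy² = 9918.27, Σxy = 32663.3
nΣxy − ΣxΣy = 261306.4 − 245215.65 = 16090.75
nΣx² − (Σx)² = 933984.08 − 890192.25 = 43791.83; nΣy² − (Σy)² = 79346.16 − 67548.01 = 11798.15
r = 16090.75 / √(43791.83 × 11798.15) = 16090.75 / 22730.2129 ≈ 0.708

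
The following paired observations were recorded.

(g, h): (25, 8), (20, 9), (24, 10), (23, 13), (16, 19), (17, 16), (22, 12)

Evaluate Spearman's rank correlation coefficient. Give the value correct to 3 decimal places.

-0.750

Rank g: 7, 3, 6, 5, 1, 2, 4
Rank h: 1, 2, 3, 5, 7, 6, 4
d = rank(g) − rank(h): 6, 1, 3, 0, -6, -4, 0; Σd² = 98
ρ = 1 − 6Σd² / [n(n²−1)] = 1 − 6×98 / (7×48) = 1 − 588/336 ≈ -0.750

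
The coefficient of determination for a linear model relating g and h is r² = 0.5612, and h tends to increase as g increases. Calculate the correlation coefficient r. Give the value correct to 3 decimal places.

0.749

|r| = √0.5612 = 0.749
The association is positive, so r = 0.749.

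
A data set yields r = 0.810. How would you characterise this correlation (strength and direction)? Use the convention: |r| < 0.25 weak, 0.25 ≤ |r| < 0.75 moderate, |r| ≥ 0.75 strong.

strong positive

r = 0.810 > 0 so the relationship is positive.
|r| = 0.810, which falls in the strong range.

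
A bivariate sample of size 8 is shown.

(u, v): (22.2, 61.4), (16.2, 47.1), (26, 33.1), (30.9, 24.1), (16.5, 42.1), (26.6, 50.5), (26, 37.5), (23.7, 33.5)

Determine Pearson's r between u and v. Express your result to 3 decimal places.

-0.490

n = 8, Σu = 188.1, Σv = 329.3, Σu² = 4603.59, Σv² = 14515.95, Σuv = 7538.29
nΣuv − ΣuΣv = 60306.32 − 61941.33 = -1635.01
nΣu² − (Σu)² = 36828.72 − 35381.61 = 1447.11; nΣv² − (Σv)² = 116127.6 − 108438.49 = 7689.11
r = -1635.01 / √(1447.11 × 7689.11) = -1635.01 / 3335.7140 ≈ -0.490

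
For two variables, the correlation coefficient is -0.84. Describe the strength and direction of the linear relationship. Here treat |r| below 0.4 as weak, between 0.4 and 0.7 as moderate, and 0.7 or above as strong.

r = -0.84 < 0 so the relationship is negative.
|r| = 0.84, which falls in the strong range.

strong negative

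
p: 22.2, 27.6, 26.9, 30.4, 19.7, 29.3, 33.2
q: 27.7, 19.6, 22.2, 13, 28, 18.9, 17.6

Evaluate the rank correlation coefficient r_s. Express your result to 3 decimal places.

Rank p: 2, 4, 3, 6, 1, 5, 7
Rank q: 6, 4, 5, 1, 7, 3, 2
d = rank(p) − rank(q): -4, 0, -2, 5, -6, 2, 5; Σd² = 110
ρ = 1 − 6Σd² / [n(n²−1)] = 1 − 6×110 / (7×48) = 1 − 660/336 ≈ -0.964

-0.964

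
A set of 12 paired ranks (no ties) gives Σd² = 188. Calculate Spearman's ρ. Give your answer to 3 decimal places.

0.343

ρ = 1 − 6Σd² / [n(n²−1)] = 1 − 6×188 / (12×143)
  = 1 − 1128/1716 = 1 − 0.6573 ≈ 0.343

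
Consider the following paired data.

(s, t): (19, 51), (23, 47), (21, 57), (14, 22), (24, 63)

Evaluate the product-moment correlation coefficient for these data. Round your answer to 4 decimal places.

0.8774

n = 5, Σs = 101, Σt = 240, Σs² = 2103, Σt² = 12512, Σst = 5067
nΣst − ΣsΣt = 25335 − 24240 = 1095
nΣs² − (Σs)² = 10515 − 10201 = 314; nΣt² − (Σt)² = 62560 − 57600 = 4960
r = 1095 / √(314 × 4960) = 1095 / 1247.9744 ≈ 0.8774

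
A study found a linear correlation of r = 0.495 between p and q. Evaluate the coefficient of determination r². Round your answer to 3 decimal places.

r² = (0.495)² = 0.245

0.245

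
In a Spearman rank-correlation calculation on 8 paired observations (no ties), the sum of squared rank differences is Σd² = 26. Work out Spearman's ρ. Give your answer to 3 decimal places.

0.690

ρ = 1 − 6Σd² / [n(n²−1)] = 1 − 6×26 / (8×63)
  = 1 − 156/504 = 1 − 0.3095 ≈ 0.690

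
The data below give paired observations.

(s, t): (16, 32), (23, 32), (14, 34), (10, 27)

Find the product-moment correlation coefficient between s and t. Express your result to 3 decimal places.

n = 4, Σs = 63, Σt = 125, Σs² = 1081, Σt² = 3933, Σst = 1994
nΣst − ΣsΣt = 7976 − 7875 = 101
nΣs² − (Σs)² = 4324 − 3969 = 355; nΣt² − (Σt)² = 15732 − 15625 = 107
r = 101 / √(355 × 107) = 101 / 194.8974 ≈ 0.518

0.518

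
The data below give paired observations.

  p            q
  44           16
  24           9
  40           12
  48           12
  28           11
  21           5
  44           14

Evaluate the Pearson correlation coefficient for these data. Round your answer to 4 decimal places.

0.8363

n = 7, Σp = 249, Σq = 79, Σp² = 9577, Σq² = 967, Σpq = 3005
nΣpq − ΣpΣq = 21035 − 19671 = 1364
nΣp² − (Σp)² = 67039 − 62001 = 5038; nΣq² − (Σq)² = 6769 − 6241 = 528
r = 1364 / √(5038 × 528) = 1364 / 1630.9703 ≈ 0.8363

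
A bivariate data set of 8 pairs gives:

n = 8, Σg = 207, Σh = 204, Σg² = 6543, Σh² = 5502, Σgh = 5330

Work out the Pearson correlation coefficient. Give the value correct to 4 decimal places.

0.0863

r = (nΣgh − ΣgΣh) / √[(nΣg² − (Σg)²)(nΣh² − (Σh)²)]
Numerator: 8×5330 − 207×204 = 412
Denominator: √[(52344 − 42849)(44016 − 41616)] = √[9495 × 2400] = 4773.6778
r = 412 / 4773.6778 ≈ 0.0863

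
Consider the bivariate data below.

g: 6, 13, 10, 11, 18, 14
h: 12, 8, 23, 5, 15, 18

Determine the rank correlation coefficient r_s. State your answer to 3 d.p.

0.086

Rank g: 1, 4, 2, 3, 6, 5
Rank h: 3, 2, 6, 1, 4, 5
d = rank(g) − rank(h): -2, 2, -4, 2, 2, 0; Σd² = 32
ρ = 1 − 6Σd² / [n(n²−1)] = 1 − 6×32 / (6×35) = 1 − 192/210 ≈ 0.086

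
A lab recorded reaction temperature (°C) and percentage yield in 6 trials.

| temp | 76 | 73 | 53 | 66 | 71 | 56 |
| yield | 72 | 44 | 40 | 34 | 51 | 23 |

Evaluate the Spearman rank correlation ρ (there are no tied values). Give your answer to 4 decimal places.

Rank temp: 6, 5, 1, 3, 4, 2
Rank yield: 6, 4, 3, 2, 5, 1
d = rank(temp) − rank(yield): 0, 1, -2, 1, -1, 1; Σd² = 8
ρ = 1 − 6Σd² / [n(n²−1)] = 1 − 6×8 / (6×35) = 1 − 48/210 ≈ 0.7714

0.7714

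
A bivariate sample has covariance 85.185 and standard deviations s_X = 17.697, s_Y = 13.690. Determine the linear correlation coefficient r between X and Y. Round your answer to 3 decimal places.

r = Cov(X,Y) / (s_X · s_Y) = 85.185 / (17.697 × 13.690)
  = 85.185 / 242.2719 ≈ 0.352

0.352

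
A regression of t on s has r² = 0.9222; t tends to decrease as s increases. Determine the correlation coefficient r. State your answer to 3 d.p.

-0.960

|r| = √0.9222 = 0.960
The association is negative, so r = −0.960.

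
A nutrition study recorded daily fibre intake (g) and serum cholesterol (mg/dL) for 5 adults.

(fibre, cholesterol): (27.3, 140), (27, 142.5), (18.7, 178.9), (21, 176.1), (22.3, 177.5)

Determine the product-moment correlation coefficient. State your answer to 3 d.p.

-0.949

n = 5, Σx = 116.3, Σy = 815, Σx² = 2762.27, Σy² = 134428.92, Σxy = 18671.28
nΣxy − ΣxΣy = 93356.4 − 94784.5 = -1428.1
nΣx² − (Σx)² = 13811.35 − 13525.69 = 285.66; nΣy² − (Σy)² = 672144.6 − 664225 = 7919.6
r = -1428.1 / √(285.66 × 7919.6) = -1428.1 / 1504.0987 ≈ -0.949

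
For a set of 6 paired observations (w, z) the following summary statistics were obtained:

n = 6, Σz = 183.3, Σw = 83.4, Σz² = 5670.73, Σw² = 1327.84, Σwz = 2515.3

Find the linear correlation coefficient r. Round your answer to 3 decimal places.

-0.298

r = (nΣwz − ΣwΣz) / √[(nΣw² − (Σw)²)(nΣz² − (Σz)²)]
Numerator: 6×2515.3 − 83.4×183.3 = -195.42
Denominator: √[(7967.04 − 6955.56)(34024.38 − 33598.89)] = √[1011.48 × 425.49] = 656.0294
r = -195.42 / 656.0294 ≈ -0.298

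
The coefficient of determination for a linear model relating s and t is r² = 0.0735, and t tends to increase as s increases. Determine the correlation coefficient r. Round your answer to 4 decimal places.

0.2711

|r| = √0.0735 = 0.2711
The association is positive, so r = 0.2711.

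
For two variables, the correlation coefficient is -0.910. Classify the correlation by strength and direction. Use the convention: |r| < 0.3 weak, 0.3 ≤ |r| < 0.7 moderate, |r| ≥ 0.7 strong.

strong negative

r = -0.910 < 0 so the relationship is negative.
|r| = 0.910, which falls in the strong range.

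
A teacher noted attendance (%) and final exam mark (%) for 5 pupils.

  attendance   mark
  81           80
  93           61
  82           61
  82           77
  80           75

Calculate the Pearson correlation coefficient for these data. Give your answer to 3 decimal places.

-0.646

n = 5, Σx = 418, Σy = 354, Σx² = 35058, Σy² = 25396, Σxy = 29469
nΣxy − ΣxΣy = 147345 − 147972 = -627
nΣx² − (Σx)² = 175290 − 174724 = 566; nΣy² − (Σy)² = 126980 − 125316 = 1664
r = -627 / √(566 × 1664) = -627 / 970.4762 ≈ -0.646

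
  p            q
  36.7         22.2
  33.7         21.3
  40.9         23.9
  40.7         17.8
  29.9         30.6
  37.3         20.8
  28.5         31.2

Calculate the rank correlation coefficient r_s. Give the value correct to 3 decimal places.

Rank p: 4, 3, 7, 6, 2, 5, 1
Rank q: 4, 3, 5, 1, 6, 2, 7
d = rank(p) − rank(q): 0, 0, 2, 5, -4, 3, -6; Σd² = 90
ρ = 1 − 6Σd² / [n(n²−1)] = 1 − 6×90 / (7×48) = 1 − 540/336 ≈ -0.607

-0.607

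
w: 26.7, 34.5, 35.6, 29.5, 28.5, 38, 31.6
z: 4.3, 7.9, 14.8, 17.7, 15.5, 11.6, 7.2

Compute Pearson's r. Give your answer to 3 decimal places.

0.113

n = 7, Σw = 224.4, Σz = 79, Σw² = 7295.56, Σz² = 1039.88, Σwz = 2546.46
nΣwz − ΣwΣz = 17825.22 − 17727.6 = 97.62
nΣw² − (Σw)² = 51068.92 − 50355.36 = 713.56; nΣz² − (Σz)² = 7279.16 − 6241 = 1038.16
r = 97.62 / √(713.56 × 1038.16) = 97.62 / 860.6913 ≈ 0.113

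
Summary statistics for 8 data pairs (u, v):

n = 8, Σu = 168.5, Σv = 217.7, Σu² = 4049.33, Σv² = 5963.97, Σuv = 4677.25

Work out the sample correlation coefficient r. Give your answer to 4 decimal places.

r = (nΣuv − ΣuΣv) / √[(nΣu² − (Σu)²)(nΣv² − (Σv)²)]
Numerator: 8×4677.25 − 168.5×217.7 = 735.55
Denominator: √[(32394.64 − 28392.25)(47711.76 − 47393.29)] = √[4002.39 × 318.47] = 1129.0001
r = 735.55 / 1129.0001 ≈ 0.6515

0.6515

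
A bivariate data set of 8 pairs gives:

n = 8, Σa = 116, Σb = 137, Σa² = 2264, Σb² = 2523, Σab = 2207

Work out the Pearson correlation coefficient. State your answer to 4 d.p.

0.6872

r = (nΣab − ΣaΣb) / √[(nΣa² − (Σa)²)(nΣb² − (Σb)²)]
Numerator: 8×2207 − 116×137 = 1764
Denominator: √[(18112 − 13456)(20184 − 18769)] = √[4656 × 1415] = 2566.7567
r = 1764 / 2566.7567 ≈ 0.6872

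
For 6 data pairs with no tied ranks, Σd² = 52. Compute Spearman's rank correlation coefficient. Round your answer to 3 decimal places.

ρ = 1 − 6Σd² / [n(n²−1)] = 1 − 6×52 / (6×35)
  = 1 − 312/210 = 1 − 1.4857 ≈ -0.486

-0.486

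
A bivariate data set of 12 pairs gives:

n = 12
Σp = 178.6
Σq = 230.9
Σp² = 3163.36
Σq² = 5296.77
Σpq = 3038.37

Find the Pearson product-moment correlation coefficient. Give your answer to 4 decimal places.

-0.6063

r = (nΣpq − ΣpΣq) / √[(nΣp² − (Σp)²)(nΣq² − (Σq)²)]
Numerator: 12×3038.37 − 178.6×230.9 = -4778.3
Denominator: √[(37960.32 − 31897.96)(63561.24 − 53314.81)] = √[6062.36 × 10246.43] = 7881.4686
r = -4778.3 / 7881.4686 ≈ -0.6063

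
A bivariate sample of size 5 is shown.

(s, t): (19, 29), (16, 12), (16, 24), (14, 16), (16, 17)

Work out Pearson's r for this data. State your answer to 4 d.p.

0.7271

n = 5, Σs = 81, Σt = 98, Σs² = 1325, Σt² = 2106, Σst = 1623
nΣst − ΣsΣt = 8115 − 7938 = 177
nΣs² − (Σs)² = 6625 − 6561 = 64; nΣt² − (Σt)² = 10530 − 9604 = 926
r = 177 / √(64 × 926) = 177 / 243.4420 ≈ 0.7271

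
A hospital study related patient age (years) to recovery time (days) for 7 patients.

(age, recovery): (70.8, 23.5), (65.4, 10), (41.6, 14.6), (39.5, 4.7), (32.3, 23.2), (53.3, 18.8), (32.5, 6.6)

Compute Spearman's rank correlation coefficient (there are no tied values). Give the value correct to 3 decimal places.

Rank age: 7, 6, 4, 3, 1, 5, 2
Rank recovery: 7, 3, 4, 1, 6, 5, 2
d = rank(age) − rank(recovery): 0, 3, 0, 2, -5, 0, 0; Σd² = 38
ρ = 1 − 6Σd² / [n(n²−1)] = 1 − 6×38 / (7×48) = 1 − 228/336 ≈ 0.321

0.321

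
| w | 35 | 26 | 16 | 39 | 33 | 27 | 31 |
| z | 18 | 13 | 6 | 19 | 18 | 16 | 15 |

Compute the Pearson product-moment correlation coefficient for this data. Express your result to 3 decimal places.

0.952

n = 7, Σw = 207, Σz = 105, Σw² = 6457, Σz² = 1695, Σwz = 3296
nΣwz − ΣwΣz = 23072 − 21735 = 1337
nΣw² − (Σw)² = 45199 − 42849 = 2350; nΣz² − (Σz)² = 11865 − 11025 = 840
r = 1337 / √(2350 × 840) = 1337 / 1404.9911 ≈ 0.952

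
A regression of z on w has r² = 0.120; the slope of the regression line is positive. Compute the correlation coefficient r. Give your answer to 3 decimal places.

0.346

|r| = √0.120 = 0.346
The association is positive, so r = 0.346.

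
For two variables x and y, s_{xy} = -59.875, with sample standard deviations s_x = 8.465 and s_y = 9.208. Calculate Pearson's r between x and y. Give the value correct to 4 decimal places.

r = Cov(x,y) / (s_x · s_y) = -59.875 / (8.465 × 9.208)
  = -59.875 / 77.9457 ≈ -0.7682

-0.7682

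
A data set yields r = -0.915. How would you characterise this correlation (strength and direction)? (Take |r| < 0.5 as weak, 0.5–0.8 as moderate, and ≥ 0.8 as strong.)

r = -0.915 < 0 so the relationship is negative.
|r| = 0.915, which falls in the strong range.

strong negative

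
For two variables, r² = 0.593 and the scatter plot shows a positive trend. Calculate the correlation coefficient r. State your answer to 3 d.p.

|r| = √0.593 = 0.770
The association is positive, so r = 0.770.

0.770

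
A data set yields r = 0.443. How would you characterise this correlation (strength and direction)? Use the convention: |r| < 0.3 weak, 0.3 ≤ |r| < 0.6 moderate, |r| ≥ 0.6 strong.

r = 0.443 > 0 so the relationship is positive.
|r| = 0.443, which falls in the moderate range.

moderate positive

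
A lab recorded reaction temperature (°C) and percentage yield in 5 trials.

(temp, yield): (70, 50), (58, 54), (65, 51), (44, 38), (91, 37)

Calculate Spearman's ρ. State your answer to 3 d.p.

Rank temp: 4, 2, 3, 1, 5
Rank yield: 3, 5, 4, 2, 1
d = rank(temp) − rank(yield): 1, -3, -1, -1, 4; Σd² = 28
ρ = 1 − 6Σd² / [n(n²−1)] = 1 − 6×28 / (5×24) = 1 − 168/120 ≈ -0.400

-0.400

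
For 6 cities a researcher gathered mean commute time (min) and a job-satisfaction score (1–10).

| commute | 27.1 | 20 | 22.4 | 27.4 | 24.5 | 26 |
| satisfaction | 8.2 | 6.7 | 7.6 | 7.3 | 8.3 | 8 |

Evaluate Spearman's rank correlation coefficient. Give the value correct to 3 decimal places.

Rank commute: 5, 1, 2, 6, 3, 4
Rank satisfaction: 5, 1, 3, 2, 6, 4
d = rank(commute) − rank(satisfaction): 0, 0, -1, 4, -3, 0; Σd² = 26
ρ = 1 − 6Σd² / [n(n²−1)] = 1 − 6×26 / (6×35) = 1 − 156/210 ≈ 0.257

0.257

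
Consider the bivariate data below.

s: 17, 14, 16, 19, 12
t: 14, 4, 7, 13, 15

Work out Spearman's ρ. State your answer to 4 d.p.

Rank s: 4, 2, 3, 5, 1
Rank t: 4, 1, 2, 3, 5
d = rank(s) − rank(t): 0, 1, 1, 2, -4; Σd² = 22
ρ = 1 − 6Σd² / [n(n²−1)] = 1 − 6×22 / (5×24) = 1 − 132/120 ≈ -0.1000

-0.1000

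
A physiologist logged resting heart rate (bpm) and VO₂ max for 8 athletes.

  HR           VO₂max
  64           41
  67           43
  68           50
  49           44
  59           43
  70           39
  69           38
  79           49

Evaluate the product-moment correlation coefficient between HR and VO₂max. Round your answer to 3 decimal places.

n = 8, Σx = 525, Σy = 347, Σx² = 34993, Σy² = 15181, Σxy = 22821
nΣxy − ΣxΣy = 182568 − 182175 = 393
nΣx² − (Σx)² = 279944 − 275625 = 4319; nΣy² − (Σy)² = 121448 − 120409 = 1039
r = 393 / √(4319 × 1039) = 393 / 2118.3581 ≈ 0.186

0.186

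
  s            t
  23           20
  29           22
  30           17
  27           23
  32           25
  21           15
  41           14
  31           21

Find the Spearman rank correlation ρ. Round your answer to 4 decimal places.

0.0476

Rank s: 2, 4, 5, 3, 7, 1, 8, 6
Rank t: 4, 6, 3, 7, 8, 2, 1, 5
d = rank(s) − rank(t): -2, -2, 2, -4, -1, -1, 7, 1; Σd² = 80
ρ = 1 − 6Σd² / [n(n²−1)] = 1 − 6×80 / (8×63) = 1 − 480/504 ≈ 0.0476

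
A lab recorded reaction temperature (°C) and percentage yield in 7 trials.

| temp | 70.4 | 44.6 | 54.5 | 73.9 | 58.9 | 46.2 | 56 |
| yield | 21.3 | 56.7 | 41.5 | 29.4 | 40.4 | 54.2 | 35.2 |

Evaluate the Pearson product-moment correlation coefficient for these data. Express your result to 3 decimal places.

n = 7, Σx = 404.5, Σy = 278.7, Σx² = 24116.43, Σy² = 12064.03, Σxy = 15317.55
nΣxy − ΣxΣy = 107222.85 − 112734.15 = -5511.3
nΣx² − (Σx)² = 168815.01 − 163620.25 = 5194.76; nΣy² − (Σy)² = 84448.21 − 77673.69 = 6774.52
r = -5511.3 / √(5194.76 × 6774.52) = -5511.3 / 5932.2850 ≈ -0.929

-0.929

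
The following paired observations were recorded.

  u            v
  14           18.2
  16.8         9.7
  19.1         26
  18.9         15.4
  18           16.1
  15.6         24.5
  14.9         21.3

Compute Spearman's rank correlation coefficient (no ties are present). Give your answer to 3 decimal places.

Rank u: 1, 4, 7, 6, 5, 3, 2
Rank v: 4, 1, 7, 2, 3, 6, 5
d = rank(u) − rank(v): -3, 3, 0, 4, 2, -3, -3; Σd² = 56
ρ = 1 − 6Σd² / [n(n²−1)] = 1 − 6×56 / (7×48) = 1 − 336/336 ≈ 0.000

0.000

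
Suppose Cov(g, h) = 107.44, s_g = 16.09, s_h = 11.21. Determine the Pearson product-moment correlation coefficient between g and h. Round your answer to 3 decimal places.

r = Cov(g,h) / (s_g · s_h) = 107.44 / (16.09 × 11.21)
  = 107.44 / 180.3689 ≈ 0.596

0.596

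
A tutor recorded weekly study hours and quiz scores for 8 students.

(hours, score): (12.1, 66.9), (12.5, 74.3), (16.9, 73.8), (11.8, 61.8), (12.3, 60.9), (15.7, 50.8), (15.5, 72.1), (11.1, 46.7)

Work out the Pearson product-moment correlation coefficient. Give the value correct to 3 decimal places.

0.345

n = 8, Σx = 107.9, Σy = 507.3, Σx² = 1488.75, Σy² = 32930.53, Σxy = 6897.25
nΣxy − ΣxΣy = 55178 − 54737.67 = 440.33
nΣx² − (Σx)² = 11910 − 11642.41 = 267.59; nΣy² − (Σy)² = 263444.24 − 257353.29 = 6090.95
r = 440.33 / √(267.59 × 6090.95) = 440.33 / 1276.6665 ≈ 0.345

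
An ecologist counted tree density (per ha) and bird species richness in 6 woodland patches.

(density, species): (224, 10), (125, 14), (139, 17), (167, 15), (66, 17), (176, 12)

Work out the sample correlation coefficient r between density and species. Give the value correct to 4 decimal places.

n = 6, Σx = 897, Σy = 85, Σx² = 148343, Σy² = 1243, Σxy = 12092
nΣxy − ΣxΣy = 72552 − 76245 = -3693
nΣx² − (Σx)² = 890058 − 804609 = 85449; nΣy² − (Σy)² = 7458 − 7225 = 233
r = -3693 / √(85449 × 233) = -3693 / 4462.0194 ≈ -0.8277

-0.8277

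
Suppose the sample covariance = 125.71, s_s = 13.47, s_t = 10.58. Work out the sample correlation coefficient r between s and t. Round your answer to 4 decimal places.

0.8821

r = Cov(s,t) / (s_s · s_t) = 125.71 / (13.47 × 10.58)
  = 125.71 / 142.5126 ≈ 0.8821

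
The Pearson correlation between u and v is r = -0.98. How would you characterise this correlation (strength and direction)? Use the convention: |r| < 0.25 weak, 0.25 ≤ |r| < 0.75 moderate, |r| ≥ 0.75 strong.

strong negative

r = -0.98 < 0 so the relationship is negative.
|r| = 0.98, which falls in the strong range.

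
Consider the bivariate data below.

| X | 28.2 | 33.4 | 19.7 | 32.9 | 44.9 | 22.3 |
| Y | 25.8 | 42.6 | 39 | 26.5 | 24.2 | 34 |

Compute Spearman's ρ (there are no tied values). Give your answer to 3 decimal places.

Rank X: 3, 5, 1, 4, 6, 2
Rank Y: 2, 6, 5, 3, 1, 4
d = rank(X) − rank(Y): 1, -1, -4, 1, 5, -2; Σd² = 48
ρ = 1 − 6Σd² / [n(n²−1)] = 1 − 6×48 / (6×35) = 1 − 288/210 ≈ -0.371

-0.371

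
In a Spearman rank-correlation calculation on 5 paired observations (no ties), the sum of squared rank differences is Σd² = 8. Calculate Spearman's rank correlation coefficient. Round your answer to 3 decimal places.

0.600

ρ = 1 − 6Σd² / [n(n²−1)] = 1 − 6×8 / (5×24)
  = 1 − 48/120 = 1 − 0.4000 ≈ 0.600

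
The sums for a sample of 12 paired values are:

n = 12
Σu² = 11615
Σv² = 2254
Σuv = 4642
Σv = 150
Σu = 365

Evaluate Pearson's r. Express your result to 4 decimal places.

0.1803

r = (nΣuv − ΣuΣv) / √[(nΣu² − (Σu)²)(nΣv² − (Σv)²)]
Numerator: 12×4642 − 365×150 = 954
Denominator: √[(139380 − 133225)(27048 − 22500)] = √[6155 × 4548] = 5290.8355
r = 954 / 5290.8355 ≈ 0.1803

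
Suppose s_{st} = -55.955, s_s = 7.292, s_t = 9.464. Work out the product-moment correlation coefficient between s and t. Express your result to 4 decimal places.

r = Cov(s,t) / (s_s · s_t) = -55.955 / (7.292 × 9.464)
  = -55.955 / 69.0115 ≈ -0.8108

-0.8108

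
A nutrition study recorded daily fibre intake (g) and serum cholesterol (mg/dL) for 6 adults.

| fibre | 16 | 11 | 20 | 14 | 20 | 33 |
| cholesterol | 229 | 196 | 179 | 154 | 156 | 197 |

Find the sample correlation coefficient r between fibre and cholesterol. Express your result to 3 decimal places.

0.062

n = 6, Σx = 114, Σy = 1111, Σx² = 2462, Σy² = 209759, Σxy = 21177
nΣxy − ΣxΣy = 127062 − 126654 = 408
nΣx² − (Σx)² = 14772 − 12996 = 1776; nΣy² − (Σy)² = 1258554 − 1234321 = 24233
r = 408 / √(1776 × 24233) = 408 / 6560.3207 ≈ 0.062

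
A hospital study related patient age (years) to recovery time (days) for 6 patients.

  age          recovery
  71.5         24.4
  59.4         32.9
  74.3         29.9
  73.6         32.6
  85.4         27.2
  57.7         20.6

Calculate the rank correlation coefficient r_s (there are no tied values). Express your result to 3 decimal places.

Rank age: 3, 2, 5, 4, 6, 1
Rank recovery: 2, 6, 4, 5, 3, 1
d = rank(age) − rank(recovery): 1, -4, 1, -1, 3, 0; Σd² = 28
ρ = 1 − 6Σd² / [n(n²−1)] = 1 − 6×28 / (6×35) = 1 − 168/210 ≈ 0.200

0.200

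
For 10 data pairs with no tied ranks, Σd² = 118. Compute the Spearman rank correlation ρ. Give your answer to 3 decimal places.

0.285

ρ = 1 − 6Σd² / [n(n²−1)] = 1 − 6×118 / (10×99)
  = 1 − 708/990 = 1 − 0.7152 ≈ 0.285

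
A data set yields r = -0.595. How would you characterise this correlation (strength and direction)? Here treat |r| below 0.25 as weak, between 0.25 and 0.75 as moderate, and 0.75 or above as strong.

moderate negative

r = -0.595 < 0 so the relationship is negative.
|r| = 0.595, which falls in the moderate range.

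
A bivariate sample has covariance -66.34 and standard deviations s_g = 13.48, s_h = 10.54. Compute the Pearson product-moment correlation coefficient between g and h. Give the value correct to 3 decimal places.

r = Cov(g,h) / (s_g · s_h) = -66.34 / (13.48 × 10.54)
  = -66.34 / 142.0792 ≈ -0.467

-0.467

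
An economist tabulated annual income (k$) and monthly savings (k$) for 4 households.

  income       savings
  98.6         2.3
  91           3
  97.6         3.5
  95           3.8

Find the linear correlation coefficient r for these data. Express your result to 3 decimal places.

n = 4, Σx = 382.2, Σy = 12.6, Σx² = 36553.72, Σy² = 40.98, Σxy = 1202.38
nΣxy − ΣxΣy = 4809.52 − 4815.72 = -6.2
nΣx² − (Σx)² = 146214.88 − 146076.84 = 138.04; nΣy² − (Σy)² = 163.92 − 158.76 = 5.16
r = -6.2 / √(138.04 × 5.16) = -6.2 / 26.6887 ≈ -0.232

-0.232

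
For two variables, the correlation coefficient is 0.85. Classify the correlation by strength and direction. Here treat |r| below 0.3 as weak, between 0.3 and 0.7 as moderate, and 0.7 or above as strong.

strong positive

r = 0.85 > 0 so the relationship is positive.
|r| = 0.85, which falls in the strong range.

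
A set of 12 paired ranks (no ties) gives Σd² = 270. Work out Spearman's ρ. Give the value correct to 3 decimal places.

0.056

ρ = 1 − 6Σd² / [n(n²−1)] = 1 − 6×270 / (12×143)
  = 1 − 1620/1716 = 1 − 0.9441 ≈ 0.056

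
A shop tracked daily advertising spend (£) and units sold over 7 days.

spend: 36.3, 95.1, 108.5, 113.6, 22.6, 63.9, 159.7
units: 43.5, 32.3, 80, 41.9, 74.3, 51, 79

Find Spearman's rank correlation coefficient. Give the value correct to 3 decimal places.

0.143

Rank spend: 2, 4, 5, 6, 1, 3, 7
Rank units: 3, 1, 7, 2, 5, 4, 6
d = rank(spend) − rank(units): -1, 3, -2, 4, -4, -1, 1; Σd² = 48
ρ = 1 − 6Σd² / [n(n²−1)] = 1 − 6×48 / (7×48) = 1 − 288/336 ≈ 0.143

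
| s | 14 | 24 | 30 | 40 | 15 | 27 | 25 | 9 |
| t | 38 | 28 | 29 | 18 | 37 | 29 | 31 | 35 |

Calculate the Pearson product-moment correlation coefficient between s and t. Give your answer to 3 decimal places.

-0.923

n = 8, Σs = 184, Σt = 245, Σs² = 4932, Σt² = 7789, Σst = 5222
nΣst − ΣsΣt = 41776 − 45080 = -3304
nΣs² − (Σs)² = 39456 − 33856 = 5600; nΣt² − (Σt)² = 62312 − 60025 = 2287
r = -3304 / √(5600 × 2287) = -3304 / 3578.7149 ≈ -0.923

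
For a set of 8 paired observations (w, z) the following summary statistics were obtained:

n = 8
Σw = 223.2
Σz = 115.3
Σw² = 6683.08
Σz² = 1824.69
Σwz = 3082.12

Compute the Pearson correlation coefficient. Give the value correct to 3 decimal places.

-0.494

r = (nΣwz − ΣwΣz) / √[(nΣw² − (Σw)²)(nΣz² − (Σz)²)]
Numerator: 8×3082.12 − 223.2×115.3 = -1078
Denominator: √[(53464.64 − 49818.24)(14597.52 − 13294.09)] = √[3646.4 × 1303.43] = 2180.0980
r = -1078 / 2180.0980 ≈ -0.494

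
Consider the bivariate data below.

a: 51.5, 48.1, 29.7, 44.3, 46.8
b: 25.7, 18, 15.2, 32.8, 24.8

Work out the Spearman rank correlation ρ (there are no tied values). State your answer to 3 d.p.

Rank a: 5, 4, 1, 2, 3
Rank b: 4, 2, 1, 5, 3
d = rank(a) − rank(b): 1, 2, 0, -3, 0; Σd² = 14
ρ = 1 − 6Σd² / [n(n²−1)] = 1 − 6×14 / (5×24) = 1 − 84/120 ≈ 0.300

0.300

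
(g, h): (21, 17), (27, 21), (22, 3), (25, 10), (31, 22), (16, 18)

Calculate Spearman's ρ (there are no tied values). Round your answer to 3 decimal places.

Rank g: 2, 5, 3, 4, 6, 1
Rank h: 3, 5, 1, 2, 6, 4
d = rank(g) − rank(h): -1, 0, 2, 2, 0, -3; Σd² = 18
ρ = 1 − 6Σd² / [n(n²−1)] = 1 − 6×18 / (6×35) = 1 − 108/210 ≈ 0.486

0.486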